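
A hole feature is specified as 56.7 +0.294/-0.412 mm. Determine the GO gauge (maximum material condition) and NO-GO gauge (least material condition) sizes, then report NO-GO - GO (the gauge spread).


GO = nominal - lower_tol (smallest hole = maximum material condition)
GO = 56.7 - 0.412 = 56.288
NO-GO = nominal + upper_tol (largest hole = least material condition)
NO-GO = 56.7 + 0.294 = 56.994
spread = NO-GO - GO = 56.994 - 56.288 = 0.7060

0.7060


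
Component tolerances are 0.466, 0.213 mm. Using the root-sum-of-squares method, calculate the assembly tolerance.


RSS = sqrt(0.466^2 + 0.213^2)
= sqrt(0.262525)
= 0.5124

0.5124


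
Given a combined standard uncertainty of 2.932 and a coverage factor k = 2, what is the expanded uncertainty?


U = k * uc
U = 2 * 2.932
U = 5.8640

5.8640


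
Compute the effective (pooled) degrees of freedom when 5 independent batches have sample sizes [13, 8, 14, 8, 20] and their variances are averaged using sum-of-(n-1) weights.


nu = sum_i (n_i - 1)
nu = ((13 - 1) + (8 - 1) + (14 - 1) + (8 - 1) + (20 - 1))
nu = 12 + 7 + 13 + 7 + 19
nu = 58

58


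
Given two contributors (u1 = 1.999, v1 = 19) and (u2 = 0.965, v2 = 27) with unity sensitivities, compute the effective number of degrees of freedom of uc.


uc = sqrt(u1^2 + u2^2) = sqrt(1.999^2 + 0.965^2) = 2.2197356
v_eff = uc^4 / (u1^4/v1 + u2^4/v2)
= 2.2197356^4 / (1.999^4/19 + 0.965^4/27)
= 24.277557 / 0.87254009
v_eff = 27.8240

27.8240


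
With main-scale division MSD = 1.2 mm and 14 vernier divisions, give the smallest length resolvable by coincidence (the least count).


LC = MSD / n_div
= 1.2 / 14
= 0.0857

0.0857


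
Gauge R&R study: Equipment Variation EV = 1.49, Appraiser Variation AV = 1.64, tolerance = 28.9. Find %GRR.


GRR = sqrt(EV^2 + AV^2) = sqrt(1.49^2 + 1.64^2) = 2.2157843
%GRR = GRR / tol * 100 = 2.2157843 / 28.9 * 100
%GRR = 7.6671

7.6671


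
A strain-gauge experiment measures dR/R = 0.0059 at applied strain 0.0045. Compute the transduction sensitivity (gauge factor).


GF = (dR/R) / epsilon
= 0.0059 / 0.0045
= 1.3111

1.3111


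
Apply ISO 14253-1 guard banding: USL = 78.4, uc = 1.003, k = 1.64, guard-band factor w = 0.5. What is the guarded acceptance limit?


U = k * uc = 1.64 * 1.003 = 1.64492
guard band g = w * U = 0.5 * 1.64492 = 0.82246
AL = USL - g = 78.4 - 0.82246
AL = 77.5775

77.5775


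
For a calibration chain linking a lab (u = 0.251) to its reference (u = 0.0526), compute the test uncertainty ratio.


TUR = u_lab / u_ref
= 0.251 / 0.0526
= 4.7719

4.7719


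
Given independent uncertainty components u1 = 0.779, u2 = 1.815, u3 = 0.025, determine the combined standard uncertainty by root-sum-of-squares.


uc = sqrt(0.779^2 + 1.815^2 + 0.025^2)
uc = sqrt(3.901691)
uc = 1.9753

1.9753


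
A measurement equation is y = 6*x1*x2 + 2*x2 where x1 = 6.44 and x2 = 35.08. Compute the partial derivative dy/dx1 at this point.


y = 6*x1*x2 + 2*x2
dy/dx1 = 6*x2
Evaluate at x2 = 35.08: c1 = 6 * 35.08
c1 = 210.4800

210.4800


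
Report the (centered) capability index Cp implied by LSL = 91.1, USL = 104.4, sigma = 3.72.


Cp = (USL - LSL) / (6 * sigma)
= (104.4 - 91.1) / (6 * 3.72)
= 13.3000 / 22.3200
= 0.5959

0.5959


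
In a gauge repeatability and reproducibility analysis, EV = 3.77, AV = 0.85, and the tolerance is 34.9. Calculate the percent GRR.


GRR = sqrt(EV^2 + AV^2) = sqrt(3.77^2 + 0.85^2) = 3.8646345
%GRR = GRR / tol * 100 = 3.8646345 / 34.9 * 100
%GRR = 11.0735

11.0735


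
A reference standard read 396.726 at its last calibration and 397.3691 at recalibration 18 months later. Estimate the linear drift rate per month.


rate = (v2 - v1) / months
= (397.3691 - 396.726) / 18
= 0.6431 / 18
= 0.0357

0.0357


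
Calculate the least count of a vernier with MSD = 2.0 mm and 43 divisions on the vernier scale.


LC = MSD / n_div
= 2.0 / 43
= 0.0465

0.0465


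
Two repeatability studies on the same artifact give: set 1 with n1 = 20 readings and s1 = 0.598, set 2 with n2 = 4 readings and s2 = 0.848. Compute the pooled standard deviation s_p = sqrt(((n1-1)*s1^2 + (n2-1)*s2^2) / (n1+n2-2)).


s_p = sqrt(((n1-1)*s1^2 + (n2-1)*s2^2) / (n1+n2-2))
numerator = (20-1)*0.598^2 + (4-1)*0.848^2 = 6.794476 + 2.157312 = 8.951788
denominator = 20 + 4 - 2 = 22
s_p^2 = 8.951788 / 22 = 0.40689945
s_p = sqrt(0.40689945) = 0.6379

0.6379


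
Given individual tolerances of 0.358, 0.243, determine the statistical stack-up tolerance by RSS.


RSS = sqrt(0.358^2 + 0.243^2)
= sqrt(0.187213)
= 0.4327

0.4327


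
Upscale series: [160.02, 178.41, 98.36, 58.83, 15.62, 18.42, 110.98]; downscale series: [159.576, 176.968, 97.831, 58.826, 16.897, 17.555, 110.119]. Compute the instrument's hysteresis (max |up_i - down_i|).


|160.02 - 159.576| = 0.4440
|178.41 - 176.968| = 1.4420
|98.36 - 97.831| = 0.5290
|58.83 - 58.826| = 0.0040
|15.62 - 16.897| = 1.2770
|18.42 - 17.555| = 0.8650
|110.98 - 110.119| = 0.8610
hysteresis = max(diffs) = 1.4420

1.4420


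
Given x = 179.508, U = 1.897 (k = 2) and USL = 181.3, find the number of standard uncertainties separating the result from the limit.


u = U / k = 1.897 / 2 = 0.9485
margin = |USL - x| = |181.3 - 179.508| = 1.792
z = margin / u = 1.792 / 0.9485
z = 1.8893

1.8893


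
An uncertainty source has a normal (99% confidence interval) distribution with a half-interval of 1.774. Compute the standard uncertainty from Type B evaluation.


u_B = half_width / 2.576
u_B = 1.774 / 2.576
u_B = 0.6887

0.6887


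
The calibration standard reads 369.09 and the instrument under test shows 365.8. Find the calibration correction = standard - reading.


Correction = standard - reading
= 369.09 - 365.8
= 3.2900

3.2900


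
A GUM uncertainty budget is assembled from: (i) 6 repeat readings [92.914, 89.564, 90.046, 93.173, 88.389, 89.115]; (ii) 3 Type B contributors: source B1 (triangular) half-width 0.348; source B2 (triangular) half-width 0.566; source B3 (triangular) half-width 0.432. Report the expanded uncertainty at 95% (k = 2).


mean = (92.914 + 89.564 + 90.046 + 93.173 + 88.389 + 89.115) / 6 = 90.5335
s = sqrt(sum((x - mean)^2)/(n-1)) = 2.0210071
u_A = s / sqrt(n) = 2.0210071 / sqrt(6) = 0.82507269
u_B1 = 0.348 / sqrt(6) = 0.14207041
u_B2 = 0.566 / sqrt(6) = 0.23106853
u_B3 = 0.432 / sqrt(6) = 0.17636326
uc = sqrt(0.82507269^2 + 0.14207041^2 + 0.23106853^2 + 0.17636326^2) = 0.88624241
U = k * uc = 2 * 0.88624241
U = 1.7725

1.7725


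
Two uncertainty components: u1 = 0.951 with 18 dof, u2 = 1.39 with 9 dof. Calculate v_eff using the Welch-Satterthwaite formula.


uc = sqrt(u1^2 + u2^2) = sqrt(0.951^2 + 1.39^2) = 1.6841915
v_eff = uc^4 / (u1^4/v1 + u2^4/v2)
= 1.6841915^4 / (0.951^4/18 + 1.39^4/9)
= 8.045738 / 0.46022011
v_eff = 17.4824

17.4824


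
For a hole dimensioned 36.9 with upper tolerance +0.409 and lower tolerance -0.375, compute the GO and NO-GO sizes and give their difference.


GO = nominal - lower_tol (smallest hole = maximum material condition)
GO = 36.9 - 0.375 = 36.525
NO-GO = nominal + upper_tol (largest hole = least material condition)
NO-GO = 36.9 + 0.409 = 37.309
spread = NO-GO - GO = 37.309 - 36.525 = 0.7840

0.7840


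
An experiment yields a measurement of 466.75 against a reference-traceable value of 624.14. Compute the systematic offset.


Systematic error = measured - true
= 466.75 - 624.14
= -157.3900

-157.3900


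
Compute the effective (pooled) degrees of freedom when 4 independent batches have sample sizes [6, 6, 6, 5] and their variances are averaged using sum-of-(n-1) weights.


nu = sum_i (n_i - 1)
nu = ((6 - 1) + (6 - 1) + (6 - 1) + (5 - 1))
nu = 5 + 5 + 5 + 4
nu = 19

19


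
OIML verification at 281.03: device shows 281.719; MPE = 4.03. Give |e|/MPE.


e = indication - reference = 281.719 - 281.03 = 0.6890
|e| = 0.6890
ratio = |e| / MPE = 0.6890 / 4.03
ratio = 0.1710

0.1710


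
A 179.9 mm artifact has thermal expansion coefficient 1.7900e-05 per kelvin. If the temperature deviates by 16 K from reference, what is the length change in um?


dL = L * alpha * dT
= 179.9 * 1.7900e-05 * 16
= 0.0515234 mm
dL_um = 0.0515234 * 1000 = 51.5234 um

51.5234


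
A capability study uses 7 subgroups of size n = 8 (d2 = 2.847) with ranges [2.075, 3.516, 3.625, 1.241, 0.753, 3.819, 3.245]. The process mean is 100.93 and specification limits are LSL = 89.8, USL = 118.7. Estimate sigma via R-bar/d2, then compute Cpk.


R_bar = (2.075 + 3.516 + 3.625 + 1.241 + 0.753 + 3.819 + 3.245) / 7 = 2.6105714
sigma = R_bar / d2 = 2.6105714 / 2.847 = 0.91695518
Cp = (USL - LSL)/(6*sigma) = (118.7 - 89.8)/(6*0.91695518) = 5.2529
Cpu = (118.7 - 100.93)/(3*0.91695518) = 6.4598
Cpl = (100.93 - 89.8)/(3*0.91695518) = 4.0460
Cpk = min(Cpu, Cpl) = 4.0460

4.0460


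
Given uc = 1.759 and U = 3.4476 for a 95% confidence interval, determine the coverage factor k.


k = U / uc
k = 3.4476 / 1.759
k = 1.96

1.96


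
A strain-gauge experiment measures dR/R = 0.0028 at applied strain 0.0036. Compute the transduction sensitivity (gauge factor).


GF = (dR/R) / epsilon
= 0.0028 / 0.0036
= 0.7778

0.7778


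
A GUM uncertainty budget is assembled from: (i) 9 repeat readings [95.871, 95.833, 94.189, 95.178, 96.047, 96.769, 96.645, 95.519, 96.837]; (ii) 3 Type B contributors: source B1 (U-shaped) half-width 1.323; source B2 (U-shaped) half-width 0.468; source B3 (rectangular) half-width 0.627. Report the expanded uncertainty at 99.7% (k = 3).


mean = (95.871 + 95.833 + 94.189 + 95.178 + 96.047 + 96.769 + 96.645 + 95.519 + 96.837) / 9 = 95.87644444
s = sqrt(sum((x - mean)^2)/(n-1)) = 0.85176774
u_A = s / sqrt(n) = 0.85176774 / sqrt(9) = 0.28392258
u_B1 = 1.323 / sqrt(2) = 0.93550227
u_B2 = 0.468 / sqrt(2) = 0.33092597
u_B3 = 0.627 / sqrt(3) = 0.36199862
uc = sqrt(0.28392258^2 + 0.93550227^2 + 0.33092597^2 + 0.36199862^2) = 1.0937694
U = k * uc = 3 * 1.0937694
U = 3.2813

3.2813


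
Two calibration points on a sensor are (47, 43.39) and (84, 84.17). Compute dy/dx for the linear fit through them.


slope = (y2 - y1) / (x2 - x1)
= (84.17 - 43.39) / (84 - 47)
= 40.7800 / 37
= 1.1022

1.1022


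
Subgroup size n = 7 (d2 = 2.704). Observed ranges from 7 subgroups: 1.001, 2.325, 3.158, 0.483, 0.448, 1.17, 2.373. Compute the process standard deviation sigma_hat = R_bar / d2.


R_bar = (1.001 + 2.325 + 3.158 + 0.483 + 0.448 + 1.17 + 2.373) / 7
R_bar = 10.958 / 7 = 1.5654286
sigma_hat = R_bar / d2 = 1.5654286 / 2.704 = 0.5789

0.5789


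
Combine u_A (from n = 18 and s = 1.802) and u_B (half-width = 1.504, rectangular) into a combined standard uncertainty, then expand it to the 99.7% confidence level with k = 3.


u_A = s / sqrt(n) = 1.802 / sqrt(18) = 0.42473547
u_B = half_width / sqrt(3) = 1.504 / sqrt(3) = 0.8683348
uc = sqrt(u_A^2 + u_B^2) = sqrt(0.42473547^2 + 0.8683348^2) = 0.96664655
U = k * uc = 3 * 0.96664655
U = 2.8999

2.8999


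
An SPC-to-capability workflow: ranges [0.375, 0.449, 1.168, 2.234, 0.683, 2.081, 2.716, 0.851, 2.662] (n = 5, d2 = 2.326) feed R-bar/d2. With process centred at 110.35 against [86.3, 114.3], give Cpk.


R_bar = (0.375 + 0.449 + 1.168 + 2.234 + 0.683 + 2.081 + 2.716 + 0.851 + 2.662) / 9 = 1.4687778
sigma = R_bar / d2 = 1.4687778 / 2.326 = 0.63146079
Cp = (USL - LSL)/(6*sigma) = (114.3 - 86.3)/(6*0.63146079) = 7.3903
Cpu = (114.3 - 110.35)/(3*0.63146079) = 2.0851
Cpl = (110.35 - 86.3)/(3*0.63146079) = 12.6954
Cpk = min(Cpu, Cpl) = 2.0851

2.0851


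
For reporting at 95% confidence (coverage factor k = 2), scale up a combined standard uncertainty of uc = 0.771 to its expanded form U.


U = k * uc
U = 2 * 0.771
U = 1.5420

1.5420


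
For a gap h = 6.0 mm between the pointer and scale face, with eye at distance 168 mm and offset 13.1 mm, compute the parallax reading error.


error = h * offset / d
= 6.0 * 13.1 / 168
= 0.4679

0.4679


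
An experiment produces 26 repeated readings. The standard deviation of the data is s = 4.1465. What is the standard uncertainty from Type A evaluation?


u_A = s / sqrt(n)
u_A = 4.1465 / sqrt(26)
u_A = 4.1465 / 5.0990195
u_A = 0.8132

0.8132


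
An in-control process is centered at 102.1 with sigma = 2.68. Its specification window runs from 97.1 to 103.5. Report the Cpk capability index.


Cpu = (USL - mean) / (3*sigma) = (103.5 - 102.1) / (3*2.68) = 0.1741
Cpl = (mean - LSL) / (3*sigma) = (102.1 - 97.1) / (3*2.68) = 0.6219
Cpk = min(Cpu, Cpl) = 0.1741

0.1741


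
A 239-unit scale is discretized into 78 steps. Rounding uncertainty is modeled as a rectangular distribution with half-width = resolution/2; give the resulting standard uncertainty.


resolution = range / divisions
resolution = 239 / 78 = 3.0641026
u_res = resolution / (2*sqrt(3))
u_res = 3.0641026 / 3.4641016
u_res = 0.8845

0.8845


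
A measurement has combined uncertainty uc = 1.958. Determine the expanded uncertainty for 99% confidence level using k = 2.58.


U = k * uc
U = 2.58 * 1.958
U = 5.0516

5.0516


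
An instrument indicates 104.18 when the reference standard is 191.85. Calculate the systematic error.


Systematic error = measured - true
= 104.18 - 191.85
= -87.6700

-87.6700


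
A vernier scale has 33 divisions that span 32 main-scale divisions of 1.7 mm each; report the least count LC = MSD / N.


LC = MSD / n_div
= 1.7 / 33
= 0.0515

0.0515


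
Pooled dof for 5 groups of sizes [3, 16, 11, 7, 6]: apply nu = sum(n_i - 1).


nu = sum_i (n_i - 1)
nu = ((3 - 1) + (16 - 1) + (11 - 1) + (7 - 1) + (6 - 1))
nu = 2 + 15 + 10 + 6 + 5
nu = 38

38


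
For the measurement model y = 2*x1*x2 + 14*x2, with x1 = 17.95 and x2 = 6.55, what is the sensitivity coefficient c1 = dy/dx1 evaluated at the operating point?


y = 2*x1*x2 + 14*x2
dy/dx1 = 2*x2
Evaluate at x2 = 6.55: c1 = 2 * 6.55
c1 = 13.1000

13.1000


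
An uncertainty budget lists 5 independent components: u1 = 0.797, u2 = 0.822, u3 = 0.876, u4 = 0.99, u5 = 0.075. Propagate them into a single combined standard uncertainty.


uc = sqrt(0.797^2 + 0.822^2 + 0.876^2 + 0.99^2 + 0.075^2)
uc = sqrt(3.063994)
uc = 1.7504

1.7504


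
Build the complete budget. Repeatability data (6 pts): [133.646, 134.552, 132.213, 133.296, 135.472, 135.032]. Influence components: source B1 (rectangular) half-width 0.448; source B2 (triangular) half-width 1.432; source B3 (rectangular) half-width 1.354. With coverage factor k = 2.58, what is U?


mean = (133.646 + 134.552 + 132.213 + 133.296 + 135.472 + 135.032) / 6 = 134.0351667
s = sqrt(sum((x - mean)^2)/(n-1)) = 1.2118905
u_A = s / sqrt(n) = 1.2118905 / sqrt(6) = 0.49475222
u_B1 = 0.448 / sqrt(3) = 0.25865292
u_B2 = 1.432 / sqrt(6) = 0.58461155
u_B3 = 1.354 / sqrt(3) = 0.78173226
uc = sqrt(0.49475222^2 + 0.25865292^2 + 0.58461155^2 + 0.78173226^2) = 1.1245253
U = k * uc = 2.58 * 1.1245253
U = 2.9013

2.9013


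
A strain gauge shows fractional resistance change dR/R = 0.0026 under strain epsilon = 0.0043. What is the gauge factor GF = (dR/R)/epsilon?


GF = (dR/R) / epsilon
= 0.0026 / 0.0043
= 0.6047

0.6047


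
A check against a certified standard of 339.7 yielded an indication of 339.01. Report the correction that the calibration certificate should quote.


Correction = standard - reading
= 339.7 - 339.01
= 0.6900

0.6900


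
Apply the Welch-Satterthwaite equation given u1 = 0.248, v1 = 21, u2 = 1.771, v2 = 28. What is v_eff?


uc = sqrt(u1^2 + u2^2) = sqrt(0.248^2 + 1.771^2) = 1.7882799
v_eff = uc^4 / (u1^4/v1 + u2^4/v2)
= 1.7882799^4 / (0.248^4/21 + 1.771^4/28)
= 10.226852 / 0.35151092
v_eff = 29.0940

29.0940


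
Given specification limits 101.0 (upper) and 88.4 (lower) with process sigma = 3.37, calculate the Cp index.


Cp = (USL - LSL) / (6 * sigma)
= (101.0 - 88.4) / (6 * 3.37)
= 12.6000 / 20.2200
= 0.6231

0.6231


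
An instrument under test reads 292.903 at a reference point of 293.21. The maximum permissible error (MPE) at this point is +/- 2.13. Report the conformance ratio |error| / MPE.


e = indication - reference = 292.903 - 293.21 = -0.3070
|e| = 0.3070
ratio = |e| / MPE = 0.3070 / 2.13
ratio = 0.1441

0.1441


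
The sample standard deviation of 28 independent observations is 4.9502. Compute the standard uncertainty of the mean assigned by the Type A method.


u_A = s / sqrt(n)
u_A = 4.9502 / sqrt(28)
u_A = 4.9502 / 5.2915026
u_A = 0.9355

0.9355


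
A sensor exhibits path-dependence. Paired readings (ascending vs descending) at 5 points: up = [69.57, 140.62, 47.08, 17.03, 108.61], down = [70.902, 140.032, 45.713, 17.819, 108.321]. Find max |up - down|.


|69.57 - 70.902| = 1.3320
|140.62 - 140.032| = 0.5880
|47.08 - 45.713| = 1.3670
|17.03 - 17.819| = 0.7890
|108.61 - 108.321| = 0.2890
hysteresis = max(diffs) = 1.3670

1.3670


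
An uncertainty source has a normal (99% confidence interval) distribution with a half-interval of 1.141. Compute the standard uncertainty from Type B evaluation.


u_B = half_width / 2.576
u_B = 1.141 / 2.576
u_B = 0.4429

0.4429


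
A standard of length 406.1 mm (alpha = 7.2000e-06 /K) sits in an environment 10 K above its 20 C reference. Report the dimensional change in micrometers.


dL = L * alpha * dT
= 406.1 * 7.2000e-06 * 10
= 0.0292392 mm
dL_um = 0.0292392 * 1000 = 29.2392 um

29.2392


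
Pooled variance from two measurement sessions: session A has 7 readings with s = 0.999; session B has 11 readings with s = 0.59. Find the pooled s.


s_p = sqrt(((n1-1)*s1^2 + (n2-1)*s2^2) / (n1+n2-2))
numerator = (7-1)*0.999^2 + (11-1)*0.59^2 = 5.988006 + 3.481 = 9.469006
denominator = 7 + 11 - 2 = 16
s_p^2 = 9.469006 / 16 = 0.59181288
s_p = sqrt(0.59181288) = 0.7693

0.7693


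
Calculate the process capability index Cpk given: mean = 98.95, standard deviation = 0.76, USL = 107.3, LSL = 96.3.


Cpu = (USL - mean) / (3*sigma) = (107.3 - 98.95) / (3*0.76) = 3.6623
Cpl = (mean - LSL) / (3*sigma) = (98.95 - 96.3) / (3*0.76) = 1.1623
Cpk = min(Cpu, Cpl) = 1.1623

1.1623


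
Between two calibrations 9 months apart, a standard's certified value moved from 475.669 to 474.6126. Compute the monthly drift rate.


rate = (v2 - v1) / months
= (474.6126 - 475.669) / 9
= -1.0564 / 9
= -0.1174

-0.1174


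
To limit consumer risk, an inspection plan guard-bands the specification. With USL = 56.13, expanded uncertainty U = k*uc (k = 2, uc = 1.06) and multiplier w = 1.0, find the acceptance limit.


U = k * uc = 2 * 1.06 = 2.12
guard band g = w * U = 1.0 * 2.12 = 2.12
AL = USL - g = 56.13 - 2.12
AL = 54.0100

54.0100


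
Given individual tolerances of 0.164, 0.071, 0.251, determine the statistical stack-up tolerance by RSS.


RSS = sqrt(0.164^2 + 0.071^2 + 0.251^2)
= sqrt(0.094938)
= 0.3081

0.3081


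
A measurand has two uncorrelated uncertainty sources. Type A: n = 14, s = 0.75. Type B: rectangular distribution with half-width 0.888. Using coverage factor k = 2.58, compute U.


u_A = s / sqrt(n) = 0.75 / sqrt(14) = 0.20044593
u_B = half_width / sqrt(3) = 0.888 / sqrt(3) = 0.51268704
uc = sqrt(u_A^2 + u_B^2) = sqrt(0.20044593^2 + 0.51268704^2) = 0.55047849
U = k * uc = 2.58 * 0.55047849
U = 1.4202

1.4202


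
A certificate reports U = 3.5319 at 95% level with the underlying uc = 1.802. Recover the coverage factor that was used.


k = U / uc
k = 3.5319 / 1.802
k = 1.96

1.96


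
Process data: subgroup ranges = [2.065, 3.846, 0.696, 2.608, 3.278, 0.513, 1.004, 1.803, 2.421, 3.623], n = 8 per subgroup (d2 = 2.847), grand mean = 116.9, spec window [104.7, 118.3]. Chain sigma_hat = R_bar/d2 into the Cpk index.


R_bar = (2.065 + 3.846 + 0.696 + 2.608 + 3.278 + 0.513 + 1.004 + 1.803 + 2.421 + 3.623) / 10 = 2.1857
sigma = R_bar / d2 = 2.1857 / 2.847 = 0.76772041
Cp = (USL - LSL)/(6*sigma) = (118.3 - 104.7)/(6*0.76772041) = 2.9525
Cpu = (118.3 - 116.9)/(3*0.76772041) = 0.6079
Cpl = (116.9 - 104.7)/(3*0.76772041) = 5.2971
Cpk = min(Cpu, Cpl) = 0.6079

0.6079


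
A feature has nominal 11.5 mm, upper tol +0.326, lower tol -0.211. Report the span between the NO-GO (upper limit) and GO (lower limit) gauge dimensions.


GO = nominal - lower_tol (smallest hole = maximum material condition)
GO = 11.5 - 0.211 = 11.289
NO-GO = nominal + upper_tol (largest hole = least material condition)
NO-GO = 11.5 + 0.326 = 11.826
spread = NO-GO - GO = 11.826 - 11.289 = 0.5370

0.5370


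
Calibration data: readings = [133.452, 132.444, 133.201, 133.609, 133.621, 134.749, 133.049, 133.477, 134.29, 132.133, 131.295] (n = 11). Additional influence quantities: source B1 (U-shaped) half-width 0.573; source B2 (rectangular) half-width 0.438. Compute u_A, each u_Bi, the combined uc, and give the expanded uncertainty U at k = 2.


mean = (133.452 + 132.444 + 133.201 + 133.609 + 133.621 + 134.749 + 133.049 + 133.477 + 134.29 + 132.133 + 131.295) / 11 = 133.2109091
s = sqrt(sum((x - mean)^2)/(n-1)) = 0.97122597
u_A = s / sqrt(n) = 0.97122597 / sqrt(11) = 0.29283565
u_B1 = 0.573 / sqrt(2) = 0.40517219
u_B2 = 0.438 / sqrt(3) = 0.25287942
uc = sqrt(0.29283565^2 + 0.40517219^2 + 0.25287942^2) = 0.56023676
U = k * uc = 2 * 0.56023676
U = 1.1205

1.1205


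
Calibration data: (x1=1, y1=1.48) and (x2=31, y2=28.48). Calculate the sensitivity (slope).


slope = (y2 - y1) / (x2 - x1)
= (28.48 - 1.48) / (31 - 1)
= 27.0000 / 30
= 0.9000

0.9000


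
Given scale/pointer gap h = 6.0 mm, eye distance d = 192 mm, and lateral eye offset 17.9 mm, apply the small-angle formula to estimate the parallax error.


error = h * offset / d
= 6.0 * 17.9 / 192
= 0.5594

0.5594


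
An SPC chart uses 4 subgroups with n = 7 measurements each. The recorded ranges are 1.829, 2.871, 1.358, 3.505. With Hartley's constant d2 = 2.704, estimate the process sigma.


R_bar = (1.829 + 2.871 + 1.358 + 3.505) / 4
R_bar = 9.563 / 4 = 2.39075
sigma_hat = R_bar / d2 = 2.39075 / 2.704 = 0.8842

0.8842


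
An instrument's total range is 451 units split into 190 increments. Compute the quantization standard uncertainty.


resolution = range / divisions
resolution = 451 / 190 = 2.3736842
u_res = resolution / (2*sqrt(3))
u_res = 2.3736842 / 3.4641016
u_res = 0.6852

0.6852


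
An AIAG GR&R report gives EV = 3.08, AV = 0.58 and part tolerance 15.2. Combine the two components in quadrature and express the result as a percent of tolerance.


GRR = sqrt(EV^2 + AV^2) = sqrt(3.08^2 + 0.58^2) = 3.1341346
%GRR = GRR / tol * 100 = 3.1341346 / 15.2 * 100
%GRR = 20.6193

20.6193


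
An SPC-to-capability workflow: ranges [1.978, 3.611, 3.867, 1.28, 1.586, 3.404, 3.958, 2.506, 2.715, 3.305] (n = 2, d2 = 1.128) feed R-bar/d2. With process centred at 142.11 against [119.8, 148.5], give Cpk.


R_bar = (1.978 + 3.611 + 3.867 + 1.28 + 1.586 + 3.404 + 3.958 + 2.506 + 2.715 + 3.305) / 10 = 2.821
sigma = R_bar / d2 = 2.821 / 1.128 = 2.5008865
Cp = (USL - LSL)/(6*sigma) = (148.5 - 119.8)/(6*2.5008865) = 1.9127
Cpu = (148.5 - 142.11)/(3*2.5008865) = 0.8517
Cpl = (142.11 - 119.8)/(3*2.5008865) = 2.9736
Cpk = min(Cpu, Cpl) = 0.8517

0.8517


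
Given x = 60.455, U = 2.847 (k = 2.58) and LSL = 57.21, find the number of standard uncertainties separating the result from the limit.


u = U / k = 2.847 / 2.58 = 1.1034884
margin = |LSL - x| = |57.21 - 60.455| = 3.245
z = margin / u = 3.245 / 1.1034884
z = 2.9407

2.9407


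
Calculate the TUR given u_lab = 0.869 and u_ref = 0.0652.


TUR = u_lab / u_ref
= 0.869 / 0.0652
= 13.3282

13.3282


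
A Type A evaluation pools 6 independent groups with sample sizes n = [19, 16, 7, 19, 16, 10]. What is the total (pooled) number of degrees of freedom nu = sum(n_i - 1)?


nu = sum_i (n_i - 1)
nu = ((19 - 1) + (16 - 1) + (7 - 1) + (19 - 1) + (16 - 1) + (10 - 1))
nu = 18 + 15 + 6 + 18 + 15 + 9
nu = 81

81


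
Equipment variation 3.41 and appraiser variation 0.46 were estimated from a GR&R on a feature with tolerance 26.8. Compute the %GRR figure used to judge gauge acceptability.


GRR = sqrt(EV^2 + AV^2) = sqrt(3.41^2 + 0.46^2) = 3.4408865
%GRR = GRR / tol * 100 = 3.4408865 / 26.8 * 100
%GRR = 12.8391

12.8391


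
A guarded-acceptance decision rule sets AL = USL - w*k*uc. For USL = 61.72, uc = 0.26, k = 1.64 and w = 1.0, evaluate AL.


U = k * uc = 1.64 * 0.26 = 0.4264
guard band g = w * U = 1.0 * 0.4264 = 0.4264
AL = USL - g = 61.72 - 0.4264
AL = 61.2936

61.2936


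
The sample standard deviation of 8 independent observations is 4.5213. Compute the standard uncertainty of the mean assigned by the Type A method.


u_A = s / sqrt(n)
u_A = 4.5213 / sqrt(8)
u_A = 4.5213 / 2.8284271
u_A = 1.5985

1.5985


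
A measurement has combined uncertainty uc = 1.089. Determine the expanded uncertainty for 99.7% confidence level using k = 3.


U = k * uc
U = 3 * 1.089
U = 3.2670

3.2670


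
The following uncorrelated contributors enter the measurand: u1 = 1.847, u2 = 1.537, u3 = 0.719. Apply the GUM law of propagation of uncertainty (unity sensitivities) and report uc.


uc = sqrt(1.847^2 + 1.537^2 + 0.719^2)
uc = sqrt(6.290739)
uc = 2.5081

2.5081


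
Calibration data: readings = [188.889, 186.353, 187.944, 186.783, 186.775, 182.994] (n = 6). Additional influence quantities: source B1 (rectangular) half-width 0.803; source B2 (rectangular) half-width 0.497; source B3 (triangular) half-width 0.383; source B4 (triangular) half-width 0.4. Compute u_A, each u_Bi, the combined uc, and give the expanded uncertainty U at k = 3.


mean = (188.889 + 186.353 + 187.944 + 186.783 + 186.775 + 182.994) / 6 = 186.623
s = sqrt(sum((x - mean)^2)/(n-1)) = 2.0085339
u_A = s / sqrt(n) = 2.0085339 / sqrt(6) = 0.81998053
u_B1 = 0.803 / sqrt(3) = 0.46361227
u_B2 = 0.497 / sqrt(3) = 0.28694308
u_B3 = 0.383 / sqrt(6) = 0.1563591
u_B4 = 0.4 / sqrt(6) = 0.16329932
uc = sqrt(0.81998053^2 + 0.46361227^2 + 0.28694308^2 + 0.1563591^2 + 0.16329932^2) = 1.0103245
U = k * uc = 3 * 1.0103245
U = 3.0310

3.0310


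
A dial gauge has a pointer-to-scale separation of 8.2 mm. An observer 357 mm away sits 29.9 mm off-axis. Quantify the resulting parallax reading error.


error = h * offset / d
= 8.2 * 29.9 / 357
= 0.6868

0.6868


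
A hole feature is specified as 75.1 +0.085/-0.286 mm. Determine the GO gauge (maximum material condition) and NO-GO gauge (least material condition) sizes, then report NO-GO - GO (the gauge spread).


GO = nominal - lower_tol (smallest hole = maximum material condition)
GO = 75.1 - 0.286 = 74.814
NO-GO = nominal + upper_tol (largest hole = least material condition)
NO-GO = 75.1 + 0.085 = 75.185
spread = NO-GO - GO = 75.185 - 74.814 = 0.3710

0.3710


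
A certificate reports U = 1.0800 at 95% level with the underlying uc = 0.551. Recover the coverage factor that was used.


k = U / uc
k = 1.0800 / 0.551
k = 1.96

1.96


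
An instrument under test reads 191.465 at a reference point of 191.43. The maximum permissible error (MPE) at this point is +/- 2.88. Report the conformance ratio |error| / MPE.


e = indication - reference = 191.465 - 191.43 = 0.0350
|e| = 0.0350
ratio = |e| / MPE = 0.0350 / 2.88
ratio = 0.0122

0.0122


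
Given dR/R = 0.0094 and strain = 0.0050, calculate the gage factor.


GF = (dR/R) / epsilon
= 0.0094 / 0.0050
= 1.8800

1.8800


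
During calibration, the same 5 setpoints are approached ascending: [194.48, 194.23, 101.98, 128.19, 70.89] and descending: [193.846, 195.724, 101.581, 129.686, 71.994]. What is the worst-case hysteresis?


|194.48 - 193.846| = 0.6340
|194.23 - 195.724| = 1.4940
|101.98 - 101.581| = 0.3990
|128.19 - 129.686| = 1.4960
|70.89 - 71.994| = 1.1040
hysteresis = max(diffs) = 1.4960

1.4960


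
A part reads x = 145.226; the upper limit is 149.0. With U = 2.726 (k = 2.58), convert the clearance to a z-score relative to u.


u = U / k = 2.726 / 2.58 = 1.0565891
margin = |USL - x| = |149.0 - 145.226| = 3.774
z = margin / u = 3.774 / 1.0565891
z = 3.5719

3.5719


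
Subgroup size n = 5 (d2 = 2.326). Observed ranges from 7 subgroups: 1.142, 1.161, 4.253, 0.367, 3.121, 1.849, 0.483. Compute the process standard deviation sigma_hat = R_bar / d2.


R_bar = (1.142 + 1.161 + 4.253 + 0.367 + 3.121 + 1.849 + 0.483) / 7
R_bar = 12.376 / 7 = 1.768
sigma_hat = R_bar / d2 = 1.768 / 2.326 = 0.7601

0.7601


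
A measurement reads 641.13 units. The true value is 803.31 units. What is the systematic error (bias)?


Systematic error = measured - true
= 641.13 - 803.31
= -162.1800

-162.1800


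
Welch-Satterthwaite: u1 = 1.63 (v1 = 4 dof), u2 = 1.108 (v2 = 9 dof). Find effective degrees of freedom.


uc = sqrt(u1^2 + u2^2) = sqrt(1.63^2 + 1.108^2) = 1.9709297
v_eff = uc^4 / (u1^4/v1 + u2^4/v2)
= 1.9709297^4 / (1.63^4/4 + 1.108^4/9)
= 15.089837 / 1.9322415
v_eff = 7.8095

7.8095


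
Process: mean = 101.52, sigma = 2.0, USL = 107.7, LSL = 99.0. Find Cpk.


Cpu = (USL - mean) / (3*sigma) = (107.7 - 101.52) / (3*2.0) = 1.0300
Cpl = (mean - LSL) / (3*sigma) = (101.52 - 99.0) / (3*2.0) = 0.4200
Cpk = min(Cpu, Cpl) = 0.4200

0.4200


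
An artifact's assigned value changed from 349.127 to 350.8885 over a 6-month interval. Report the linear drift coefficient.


rate = (v2 - v1) / months
= (350.8885 - 349.127) / 6
= 1.7615 / 6
= 0.2936

0.2936


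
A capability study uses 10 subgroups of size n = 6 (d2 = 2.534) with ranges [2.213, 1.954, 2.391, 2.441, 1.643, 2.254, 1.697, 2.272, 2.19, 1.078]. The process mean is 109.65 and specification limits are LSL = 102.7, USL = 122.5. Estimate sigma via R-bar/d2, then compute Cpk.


R_bar = (2.213 + 1.954 + 2.391 + 2.441 + 1.643 + 2.254 + 1.697 + 2.272 + 2.19 + 1.078) / 10 = 2.0133
sigma = R_bar / d2 = 2.0133 / 2.534 = 0.7945146
Cp = (USL - LSL)/(6*sigma) = (122.5 - 102.7)/(6*0.7945146) = 4.1535
Cpu = (122.5 - 109.65)/(3*0.7945146) = 5.3911
Cpl = (109.65 - 102.7)/(3*0.7945146) = 2.9158
Cpk = min(Cpu, Cpl) = 2.9158

2.9158


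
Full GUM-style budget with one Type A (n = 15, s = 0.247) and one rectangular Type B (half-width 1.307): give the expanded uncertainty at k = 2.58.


u_A = s / sqrt(n) = 0.247 / sqrt(15) = 0.063775126
u_B = half_width / sqrt(3) = 1.307 / sqrt(3) = 0.7545968
uc = sqrt(u_A^2 + u_B^2) = sqrt(0.063775126^2 + 0.7545968^2) = 0.757287
U = k * uc = 2.58 * 0.757287
U = 1.9538

1.9538


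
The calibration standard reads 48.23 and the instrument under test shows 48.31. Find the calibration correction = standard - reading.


Correction = standard - reading
= 48.23 - 48.31
= -0.0800

-0.0800


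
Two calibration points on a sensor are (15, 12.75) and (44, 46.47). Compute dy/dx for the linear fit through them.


slope = (y2 - y1) / (x2 - x1)
= (46.47 - 12.75) / (44 - 15)
= 33.7200 / 29
= 1.1628

1.1628


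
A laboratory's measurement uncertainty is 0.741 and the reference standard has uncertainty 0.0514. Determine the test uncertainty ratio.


TUR = u_lab / u_ref
= 0.741 / 0.0514
= 14.4163

14.4163


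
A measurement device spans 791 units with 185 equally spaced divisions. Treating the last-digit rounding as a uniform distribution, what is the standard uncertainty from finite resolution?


resolution = range / divisions
resolution = 791 / 185 = 4.2756757
u_res = resolution / (2*sqrt(3))
u_res = 4.2756757 / 3.4641016
u_res = 1.2343

1.2343


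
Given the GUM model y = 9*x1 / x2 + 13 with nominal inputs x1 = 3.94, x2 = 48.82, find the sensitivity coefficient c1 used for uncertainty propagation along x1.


y = 9*x1 / x2 + 13
dy/dx1 = 9/x2
Evaluate at x2 = 48.82: c1 = 9 / 48.82
c1 = 0.1844

0.1844


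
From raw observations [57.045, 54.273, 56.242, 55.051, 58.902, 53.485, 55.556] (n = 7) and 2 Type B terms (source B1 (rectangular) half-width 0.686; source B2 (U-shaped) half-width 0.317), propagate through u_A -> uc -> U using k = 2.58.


mean = (57.045 + 54.273 + 56.242 + 55.051 + 58.902 + 53.485 + 55.556) / 7 = 55.79342857
s = sqrt(sum((x - mean)^2)/(n-1)) = 1.8110302
u_A = s / sqrt(n) = 1.8110302 / sqrt(7) = 0.68450508
u_B1 = 0.686 / sqrt(3) = 0.39606228
u_B2 = 0.317 / sqrt(2) = 0.22415285
uc = sqrt(0.68450508^2 + 0.39606228^2 + 0.22415285^2) = 0.8219836
U = k * uc = 2.58 * 0.8219836
U = 2.1207

2.1207


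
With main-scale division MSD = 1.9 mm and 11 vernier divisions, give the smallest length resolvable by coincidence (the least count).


LC = MSD / n_div
= 1.9 / 11
= 0.1727

0.1727


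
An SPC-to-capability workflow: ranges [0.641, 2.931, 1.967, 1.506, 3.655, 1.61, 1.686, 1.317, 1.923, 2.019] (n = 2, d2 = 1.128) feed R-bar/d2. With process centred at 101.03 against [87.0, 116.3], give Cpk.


R_bar = (0.641 + 2.931 + 1.967 + 1.506 + 3.655 + 1.61 + 1.686 + 1.317 + 1.923 + 2.019) / 10 = 1.9255
sigma = R_bar / d2 = 1.9255 / 1.128 = 1.7070035
Cp = (USL - LSL)/(6*sigma) = (116.3 - 87.0)/(6*1.7070035) = 2.8608
Cpu = (116.3 - 101.03)/(3*1.7070035) = 2.9818
Cpl = (101.03 - 87.0)/(3*1.7070035) = 2.7397
Cpk = min(Cpu, Cpl) = 2.7397

2.7397


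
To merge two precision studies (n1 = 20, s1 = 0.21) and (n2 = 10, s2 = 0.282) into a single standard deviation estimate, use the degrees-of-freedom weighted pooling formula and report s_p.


s_p = sqrt(((n1-1)*s1^2 + (n2-1)*s2^2) / (n1+n2-2))
numerator = (20-1)*0.21^2 + (10-1)*0.282^2 = 0.8379 + 0.715716 = 1.553616
denominator = 20 + 10 - 2 = 28
s_p^2 = 1.553616 / 28 = 0.055486286
s_p = sqrt(0.055486286) = 0.2356

0.2356


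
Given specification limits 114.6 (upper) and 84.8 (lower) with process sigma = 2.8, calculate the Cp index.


Cp = (USL - LSL) / (6 * sigma)
= (114.6 - 84.8) / (6 * 2.8)
= 29.8000 / 16.8000
= 1.7738

1.7738


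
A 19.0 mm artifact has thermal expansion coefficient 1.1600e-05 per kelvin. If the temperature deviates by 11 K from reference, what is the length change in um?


dL = L * alpha * dT
= 19.0 * 1.1600e-05 * 11
= 0.0024244 mm
dL_um = 0.0024244 * 1000 = 2.4244 um

2.4244


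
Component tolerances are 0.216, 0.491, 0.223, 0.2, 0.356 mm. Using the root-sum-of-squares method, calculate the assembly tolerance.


RSS = sqrt(0.216^2 + 0.491^2 + 0.223^2 + 0.2^2 + 0.356^2)
= sqrt(0.504202)
= 0.7101

0.7101


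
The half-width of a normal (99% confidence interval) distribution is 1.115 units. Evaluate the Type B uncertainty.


u_B = half_width / 2.576
u_B = 1.115 / 2.576
u_B = 0.4328

0.4328


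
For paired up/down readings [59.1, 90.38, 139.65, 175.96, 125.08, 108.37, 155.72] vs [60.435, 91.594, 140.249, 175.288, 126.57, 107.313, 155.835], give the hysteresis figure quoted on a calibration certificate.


|59.1 - 60.435| = 1.3350
|90.38 - 91.594| = 1.2140
|139.65 - 140.249| = 0.5990
|175.96 - 175.288| = 0.6720
|125.08 - 126.57| = 1.4900
|108.37 - 107.313| = 1.0570
|155.72 - 155.835| = 0.1150
hysteresis = max(diffs) = 1.4900

1.4900


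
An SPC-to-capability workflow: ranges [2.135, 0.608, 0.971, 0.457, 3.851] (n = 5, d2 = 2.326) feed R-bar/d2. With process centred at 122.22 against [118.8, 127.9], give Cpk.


R_bar = (2.135 + 0.608 + 0.971 + 0.457 + 3.851) / 5 = 1.6044
sigma = R_bar / d2 = 1.6044 / 2.326 = 0.68976784
Cp = (USL - LSL)/(6*sigma) = (127.9 - 118.8)/(6*0.68976784) = 2.1988
Cpu = (127.9 - 122.22)/(3*0.68976784) = 2.7449
Cpl = (122.22 - 118.8)/(3*0.68976784) = 1.6527
Cpk = min(Cpu, Cpl) = 1.6527

1.6527


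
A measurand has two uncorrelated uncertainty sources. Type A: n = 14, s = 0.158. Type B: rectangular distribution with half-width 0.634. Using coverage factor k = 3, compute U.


u_A = s / sqrt(n) = 0.158 / sqrt(14) = 0.042227276
u_B = half_width / sqrt(3) = 0.634 / sqrt(3) = 0.36604007
uc = sqrt(u_A^2 + u_B^2) = sqrt(0.042227276^2 + 0.36604007^2) = 0.36846774
U = k * uc = 3 * 0.36846774
U = 1.1054

1.1054


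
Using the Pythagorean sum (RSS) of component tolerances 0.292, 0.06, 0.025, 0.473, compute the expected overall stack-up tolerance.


RSS = sqrt(0.292^2 + 0.06^2 + 0.025^2 + 0.473^2)
= sqrt(0.313218)
= 0.5597

0.5597


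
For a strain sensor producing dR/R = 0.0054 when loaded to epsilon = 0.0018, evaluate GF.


GF = (dR/R) / epsilon
= 0.0054 / 0.0018
= 3.0000

3.0000


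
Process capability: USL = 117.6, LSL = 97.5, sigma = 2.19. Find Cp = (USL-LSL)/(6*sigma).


Cp = (USL - LSL) / (6 * sigma)
= (117.6 - 97.5) / (6 * 2.19)
= 20.1000 / 13.1400
= 1.5297

1.5297


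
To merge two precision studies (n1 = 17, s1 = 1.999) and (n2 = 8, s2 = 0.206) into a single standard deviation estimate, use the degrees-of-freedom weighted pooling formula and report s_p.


s_p = sqrt(((n1-1)*s1^2 + (n2-1)*s2^2) / (n1+n2-2))
numerator = (17-1)*1.999^2 + (8-1)*0.206^2 = 63.936016 + 0.297052 = 64.233068
denominator = 17 + 8 - 2 = 23
s_p^2 = 64.233068 / 23 = 2.7927421
s_p = sqrt(2.7927421) = 1.6711

1.6711


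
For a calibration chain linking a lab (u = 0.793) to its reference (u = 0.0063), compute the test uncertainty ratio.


TUR = u_lab / u_ref
= 0.793 / 0.0063
= 125.8730

125.8730


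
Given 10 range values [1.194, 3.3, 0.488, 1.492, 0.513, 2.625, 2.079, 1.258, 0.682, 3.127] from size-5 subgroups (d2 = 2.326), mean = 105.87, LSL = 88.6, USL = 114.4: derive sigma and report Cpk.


R_bar = (1.194 + 3.3 + 0.488 + 1.492 + 0.513 + 2.625 + 2.079 + 1.258 + 0.682 + 3.127) / 10 = 1.6758
sigma = R_bar / d2 = 1.6758 / 2.326 = 0.72046432
Cp = (USL - LSL)/(6*sigma) = (114.4 - 88.6)/(6*0.72046432) = 5.9684
Cpu = (114.4 - 105.87)/(3*0.72046432) = 3.9465
Cpl = (105.87 - 88.6)/(3*0.72046432) = 7.9902
Cpk = min(Cpu, Cpl) = 3.9465

3.9465


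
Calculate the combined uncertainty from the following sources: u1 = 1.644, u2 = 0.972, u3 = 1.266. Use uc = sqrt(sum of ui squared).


uc = sqrt(1.644^2 + 0.972^2 + 1.266^2)
uc = sqrt(5.250276)
uc = 2.2913

2.2913


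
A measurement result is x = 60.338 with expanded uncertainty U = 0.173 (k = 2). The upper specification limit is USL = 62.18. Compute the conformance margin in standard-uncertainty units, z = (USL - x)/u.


u = U / k = 0.173 / 2 = 0.0865
margin = |USL - x| = |62.18 - 60.338| = 1.842
z = margin / u = 1.842 / 0.0865
z = 21.2948

21.2948


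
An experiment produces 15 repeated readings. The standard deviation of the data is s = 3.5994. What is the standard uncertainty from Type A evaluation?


u_A = s / sqrt(n)
u_A = 3.5994 / sqrt(15)
u_A = 3.5994 / 3.8729833
u_A = 0.9294

0.9294


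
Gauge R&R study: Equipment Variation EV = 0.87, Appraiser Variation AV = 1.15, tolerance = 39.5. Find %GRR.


GRR = sqrt(EV^2 + AV^2) = sqrt(0.87^2 + 1.15^2) = 1.4420125
%GRR = GRR / tol * 100 = 1.4420125 / 39.5 * 100
%GRR = 3.6507

3.6507


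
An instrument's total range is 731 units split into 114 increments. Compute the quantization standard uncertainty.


resolution = range / divisions
resolution = 731 / 114 = 6.4122807
u_res = resolution / (2*sqrt(3))
u_res = 6.4122807 / 3.4641016
u_res = 1.8511

1.8511


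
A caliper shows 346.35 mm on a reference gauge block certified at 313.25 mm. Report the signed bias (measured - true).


Systematic error = measured - true
= 346.35 - 313.25
= 33.1000

33.1000


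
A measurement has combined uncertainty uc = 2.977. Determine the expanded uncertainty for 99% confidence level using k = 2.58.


U = k * uc
U = 2.58 * 2.977
U = 7.6807

7.6807


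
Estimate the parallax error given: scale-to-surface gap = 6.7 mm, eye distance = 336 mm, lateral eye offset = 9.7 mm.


error = h * offset / d
= 6.7 * 9.7 / 336
= 0.1934

0.1934


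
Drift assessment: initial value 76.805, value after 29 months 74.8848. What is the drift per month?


rate = (v2 - v1) / months
= (74.8848 - 76.805) / 29
= -1.9202 / 29
= -0.0662

-0.0662


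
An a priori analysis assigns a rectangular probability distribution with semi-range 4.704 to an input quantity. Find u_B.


u_B = half_width / sqrt(3)
u_B = 4.704 / 1.7320508
u_B = 2.7159

2.7159


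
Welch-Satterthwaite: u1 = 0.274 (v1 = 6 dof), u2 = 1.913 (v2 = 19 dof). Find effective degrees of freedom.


uc = sqrt(u1^2 + u2^2) = sqrt(0.274^2 + 1.913^2) = 1.932523
v_eff = uc^4 / (u1^4/v1 + u2^4/v2)
= 1.932523^4 / (0.274^4/6 + 1.913^4/19)
= 13.947574 / 0.70580494
v_eff = 19.7612

19.7612
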